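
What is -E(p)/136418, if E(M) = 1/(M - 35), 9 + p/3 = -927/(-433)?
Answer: 433/3282899170 ≈ 1.3190e-7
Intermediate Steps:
p = -8910/433 (p = -27 + 3*(-927/(-433)) = -27 + 3*(-927*(-1/433)) = -27 + 3*(927/433) = -27 + 2781/433 = -8910/433 ≈ -20.577)
E(M) = 1/(-35 + M)
-E(p)/136418 = -1/((-35 - 8910/433)*136418) = -1/((-24065/433)*136418) = -(-433)/(24065*136418) = -1*(-433/3282899170) = 433/3282899170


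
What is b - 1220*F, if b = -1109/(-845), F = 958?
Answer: -987601091/845 ≈ -1.1688e+6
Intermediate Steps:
b = 1109/845 (b = -1109*(-1/845) = 1109/845 ≈ 1.3124)
b - 1220*F = 1109/845 - 1220*958 = 1109/845 - 1168760 = -987601091/845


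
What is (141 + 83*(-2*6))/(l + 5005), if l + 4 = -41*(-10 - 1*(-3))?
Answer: -855/5288 ≈ -0.16169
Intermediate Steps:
l = 283 (l = -4 - 41*(-10 - 1*(-3)) = -4 - 41*(-10 + 3) = -4 - 41*(-7) = -4 + 287 = 283)
(141 + 83*(-2*6))/(l + 5005) = (141 + 83*(-2*6))/(283 + 5005) = (141 + 83*(-12))/5288 = (141 - 996)*(1/5288) = -855*1/5288 = -855/5288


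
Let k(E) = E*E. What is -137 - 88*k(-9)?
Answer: -7265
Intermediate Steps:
k(E) = E²
-137 - 88*k(-9) = -137 - 88*(-9)² = -137 - 88*81 = -137 - 7128 = -7265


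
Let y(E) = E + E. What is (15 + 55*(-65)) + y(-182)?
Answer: -3924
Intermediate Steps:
y(E) = 2*E
(15 + 55*(-65)) + y(-182) = (15 + 55*(-65)) + 2*(-182) = (15 - 3575) - 364 = -3560 - 364 = -3924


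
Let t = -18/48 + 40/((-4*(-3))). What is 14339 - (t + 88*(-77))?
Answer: 506689/24 ≈ 21112.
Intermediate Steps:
t = 71/24 (t = -18*1/48 + 40/12 = -3/8 + 40*(1/12) = -3/8 + 10/3 = 71/24 ≈ 2.9583)
14339 - (t + 88*(-77)) = 14339 - (71/24 + 88*(-77)) = 14339 - (71/24 - 6776) = 14339 - 1*(-162553/24) = 14339 + 162553/24 = 506689/24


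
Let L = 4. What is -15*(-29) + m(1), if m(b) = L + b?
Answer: 440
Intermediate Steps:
m(b) = 4 + b
-15*(-29) + m(1) = -15*(-29) + (4 + 1) = 435 + 5 = 440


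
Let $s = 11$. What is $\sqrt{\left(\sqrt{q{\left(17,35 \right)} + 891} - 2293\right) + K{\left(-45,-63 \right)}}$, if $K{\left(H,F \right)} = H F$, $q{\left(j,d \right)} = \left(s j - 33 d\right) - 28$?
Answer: $\sqrt{542 + i \sqrt{105}} \approx 23.282 + 0.2201 i$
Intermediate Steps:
$q{\left(j,d \right)} = -28 - 33 d + 11 j$ ($q{\left(j,d \right)} = \left(11 j - 33 d\right) - 28 = \left(- 33 d + 11 j\right) - 28 = -28 - 33 d + 11 j$)
$K{\left(H,F \right)} = F H$
$\sqrt{\left(\sqrt{q{\left(17,35 \right)} + 891} - 2293\right) + K{\left(-45,-63 \right)}} = \sqrt{\left(\sqrt{\left(-28 - 1155 + 11 \cdot 17\right) + 891} - 2293\right) - -2835} = \sqrt{\left(\sqrt{\left(-28 - 1155 + 187\right) + 891} - 2293\right) + 2835} = \sqrt{\left(\sqrt{-996 + 891} - 2293\right) + 2835} = \sqrt{\left(\sqrt{-105} - 2293\right) + 2835} = \sqrt{\left(i \sqrt{105} - 2293\right) + 2835} = \sqrt{\left(-2293 + i \sqrt{105}\right) + 2835} = \sqrt{542 + i \sqrt{105}}$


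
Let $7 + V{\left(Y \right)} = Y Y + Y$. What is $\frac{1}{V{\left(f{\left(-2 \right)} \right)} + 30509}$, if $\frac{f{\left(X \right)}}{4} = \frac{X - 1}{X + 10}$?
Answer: $\frac{4}{122011} \approx 3.2784 \cdot 10^{-5}$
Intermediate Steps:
$f{\left(X \right)} = \frac{4 \left(-1 + X\right)}{10 + X}$ ($f{\left(X \right)} = 4 \frac{X - 1}{X + 10} = 4 \frac{-1 + X}{10 + X} = \frac{4 \left(-1 + X\right)}{10 + X}$)
$V{\left(Y \right)} = -7 + Y + Y^{2}$ ($V{\left(Y \right)} = -7 + \left(Y Y + Y\right) = -7 + \left(Y^{2} + Y\right) = -7 + \left(Y + Y^{2}\right) = -7 + Y + Y^{2}$)
$\frac{1}{V{\left(f{\left(-2 \right)} \right)} + 30509} = \frac{1}{\left(-7 + \frac{4 \left(-1 - 2\right)}{10 - 2} + \left(\frac{4 \left(-1 - 2\right)}{10 - 2}\right)^{2}\right) + 30509} = \frac{1}{\left(-7 + 4 \cdot \frac{1}{8} \left(-3\right) + \left(4 \cdot \frac{1}{8} \left(-3\right)\right)^{2}\right) + 30509} = \frac{1}{\left(-7 - \frac{3}{2} + \left(- \frac{3}{2}\right)^{2}\right) + 30509} = \frac{1}{\left(-7 - \frac{3}{2} + \frac{9}{4}\right) + 30509} = \frac{1}{- \frac{25}{4} + 30509} = \frac{1}{\frac{122011}{4}} = \frac{4}{122011}$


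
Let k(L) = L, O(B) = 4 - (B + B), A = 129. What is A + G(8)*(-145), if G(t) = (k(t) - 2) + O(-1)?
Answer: -1611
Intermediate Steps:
O(B) = 4 - 2*B
G(t) = 4 + t (G(t) = (t - 2) + (4 - 2*(-1)) = (-2 + t) + (4 + 2) = (-2 + t) + 6 = 4 + t)
A + G(8)*(-145) = 129 + (4 + 8)*(-145) = 129 + 12*(-145) = 129 - 1740 = -1611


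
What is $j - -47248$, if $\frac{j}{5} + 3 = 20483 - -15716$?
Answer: $228228$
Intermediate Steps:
$j = 180980$ ($j = -15 + 5 \left(20483 - -15716\right) = -15 + 5 \left(20483 + 15716\right) = -15 + 5 \cdot 36199 = -15 + 180995 = 180980$)
$j - -47248 = 180980 - -47248 = 180980 + 47248 = 228228$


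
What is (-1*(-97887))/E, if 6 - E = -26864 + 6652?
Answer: 97887/20218 ≈ 4.8416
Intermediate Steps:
E = 20218 (E = 6 - (-26864 + 6652) = 6 - 1*(-20212) = 6 + 20212 = 20218)
(-1*(-97887))/E = -1*(-97887)/20218 = 97887*(1/20218) = 97887/20218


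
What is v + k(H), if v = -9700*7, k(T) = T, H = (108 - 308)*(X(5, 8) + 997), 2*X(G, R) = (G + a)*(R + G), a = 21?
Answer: -301100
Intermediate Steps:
X(G, R) = (21 + G)*(G + R)/2 (X(G, R) = ((G + 21)*(R + G))/2 = ((21 + G)*(G + R))/2 = (21 + G)*(G + R)/2)
H = -233200 (H = (108 - 308)*(((1/2)*5**2 + (21/2)*5 + (21/2)*8 + (1/2)*5*8) + 997) = -200*(((1/2)*25 + 105/2 + 84 + 20) + 997) = -200*((25/2 + 105/2 + 84 + 20) + 997) = -200*(169 + 997) = -200*1166 = -233200)
v = -67900
v + k(H) = -67900 - 233200 = -301100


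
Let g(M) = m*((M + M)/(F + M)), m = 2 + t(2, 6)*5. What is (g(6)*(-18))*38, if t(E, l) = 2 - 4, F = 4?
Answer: 32832/5 ≈ 6566.4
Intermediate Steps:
t(E, l) = -2
m = -8 (m = 2 - 2*5 = 2 - 10 = -8)
g(M) = -16*M/(4 + M) (g(M) = -8*(M + M)/(4 + M) = -8*2*M/(4 + M) = -16*M/(4 + M))
(g(6)*(-18))*38 = (-16*6/(4 + 6)*(-18))*38 = (-16*6/10*(-18))*38 = (-16*6*⅒*(-18))*38 = -48/5*(-18)*38 = (864/5)*38 = 32832/5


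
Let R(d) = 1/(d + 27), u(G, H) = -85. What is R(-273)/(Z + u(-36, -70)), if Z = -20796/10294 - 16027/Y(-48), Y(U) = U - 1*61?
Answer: -561023/8282975472 ≈ -6.7732e-5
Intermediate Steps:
R(d) = 1/(27 + d)
Y(U) = -61 + U (Y(U) = U - 61 = -61 + U)
Z = 81357587/561023 (Z = -20796/10294 - 16027/(-61 - 48) = -20796*1/10294 - 16027/(-109) = -10398/5147 - 16027*(-1/109) = -10398/5147 + 16027/109 = 81357587/561023 ≈ 145.02)
R(-273)/(Z + u(-36, -70)) = 1/((27 - 273)*(81357587/561023 - 85)) = 1/((-246)*(33670632/561023)) = -1/246*561023/33670632 = -561023/8282975472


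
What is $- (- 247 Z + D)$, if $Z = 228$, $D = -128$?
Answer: $56444$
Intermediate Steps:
$- (- 247 Z + D) = - (\left(-247\right) 228 - 128) = - (-56316 - 128) = \left(-1\right) \left(-56444\right) = 56444$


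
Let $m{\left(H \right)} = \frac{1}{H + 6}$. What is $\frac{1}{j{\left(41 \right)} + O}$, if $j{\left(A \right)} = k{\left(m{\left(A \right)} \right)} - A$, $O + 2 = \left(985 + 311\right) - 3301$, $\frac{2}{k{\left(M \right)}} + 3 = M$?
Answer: $- \frac{70}{143407} \approx -0.00048812$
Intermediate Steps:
$m{\left(H \right)} = \frac{1}{6 + H}$
$k{\left(M \right)} = \frac{2}{-3 + M}$
$O = -2007$ ($O = -2 + \left(\left(985 + 311\right) - 3301\right) = -2 + \left(1296 - 3301\right) = -2 - 2005 = -2007$)
$j{\left(A \right)} = - A + \frac{2}{-3 + \frac{1}{6 + A}}$ ($j{\left(A \right)} = \frac{2}{-3 + \frac{1}{6 + A}} - A = - A + \frac{2}{-3 + \frac{1}{6 + A}}$)
$\frac{1}{j{\left(41 \right)} + O} = \frac{1}{\frac{-12 - 779 - 3 \cdot 41^{2}}{17 + 3 \cdot 41} - 2007} = \frac{1}{\frac{-12 - 779 - 5043}{17 + 123} - 2007} = \frac{1}{\frac{-12 - 779 - 5043}{140} - 2007} = \frac{1}{\frac{1}{140} \left(-5834\right) - 2007} = \frac{1}{- \frac{2917}{70} - 2007} = \frac{1}{- \frac{143407}{70}} = - \frac{70}{143407}$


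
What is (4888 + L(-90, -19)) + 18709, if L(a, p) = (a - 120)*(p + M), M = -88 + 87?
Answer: 27797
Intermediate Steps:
M = -1
L(a, p) = (-1 + p)*(-120 + a) (L(a, p) = (a - 120)*(p - 1) = (-120 + a)*(-1 + p) = (-1 + p)*(-120 + a))
(4888 + L(-90, -19)) + 18709 = (4888 + (120 - 1*(-90) - 120*(-19) - 90*(-19))) + 18709 = (4888 + (120 + 90 + 2280 + 1710)) + 18709 = (4888 + 4200) + 18709 = 9088 + 18709 = 27797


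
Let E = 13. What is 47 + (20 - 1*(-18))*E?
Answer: 541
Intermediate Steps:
47 + (20 - 1*(-18))*E = 47 + (20 - 1*(-18))*13 = 47 + (20 + 18)*13 = 47 + 38*13 = 47 + 494 = 541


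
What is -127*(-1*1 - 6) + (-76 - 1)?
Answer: 812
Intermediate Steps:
-127*(-1*1 - 6) + (-76 - 1) = -127*(-1 - 6) - 77 = -127*(-7) - 77 = 889 - 77 = 812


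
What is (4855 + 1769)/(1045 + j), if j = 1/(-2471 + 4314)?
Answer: 763002/120371 ≈ 6.3388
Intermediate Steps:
j = 1/1843 ≈ 0.00054259
(4855 + 1769)/(1045 + j) = (4855 + 1769)/(1045 + 1/1843) = 6624/(1925936/1843) = 6624*(1843/1925936) = 763002/120371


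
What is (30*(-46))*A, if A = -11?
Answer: 15180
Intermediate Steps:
(30*(-46))*A = (30*(-46))*(-11) = -1380*(-11) = 15180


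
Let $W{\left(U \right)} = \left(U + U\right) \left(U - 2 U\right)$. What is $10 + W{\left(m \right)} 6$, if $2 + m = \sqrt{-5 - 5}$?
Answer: $82 + 48 i \sqrt{10} \approx 82.0 + 151.79 i$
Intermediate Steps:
$m = -2 + i \sqrt{10}$ ($m = -2 + \sqrt{-5 - 5} = -2 + \sqrt{-10} = -2 + i \sqrt{10} \approx -2.0 + 3.1623 i$)
$W{\left(U \right)} = - 2 U^{2}$ ($W{\left(U \right)} = 2 U \left(- U\right) = - 2 U^{2}$)
$10 + W{\left(m \right)} 6 = 10 + - 2 \left(-2 + i \sqrt{10}\right)^{2} \cdot 6 = 10 - 12 \left(-2 + i \sqrt{10}\right)^{2}$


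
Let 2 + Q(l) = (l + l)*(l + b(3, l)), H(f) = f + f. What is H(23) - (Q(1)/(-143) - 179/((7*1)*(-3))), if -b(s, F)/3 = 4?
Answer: 112037/3003 ≈ 37.308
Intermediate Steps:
H(f) = 2*f
b(s, F) = -12 (b(s, F) = -3*4 = -12)
Q(l) = -2 + 2*l*(-12 + l) (Q(l) = -2 + (l + l)*(l - 12) = -2 + (2*l)*(-12 + l) = -2 + 2*l*(-12 + l))
H(23) - (Q(1)/(-143) - 179/((7*1)*(-3))) = 2*23 - ((-2 - 24*1 + 2*1**2)/(-143) - 179/((7*1)*(-3))) = 46 - ((-2 - 24 + 2*1)*(-1/143) - 179/(7*(-3))) = 46 - ((-2 - 24 + 2)*(-1/143) - 179/(-21)) = 46 - (-24*(-1/143) - 179*(-1/21)) = 46 - (24/143 + 179/21) = 46 - 1*26101/3003 = 46 - 26101/3003 = 112037/3003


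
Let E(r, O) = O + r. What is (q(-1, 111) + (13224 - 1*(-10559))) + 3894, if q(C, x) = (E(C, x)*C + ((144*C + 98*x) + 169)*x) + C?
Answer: 1237799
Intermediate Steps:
q(C, x) = C + C*(C + x) + x*(169 + 98*x + 144*C) (q(C, x) = ((x + C)*C + ((144*C + 98*x) + 169)*x) + C = ((C + x)*C + ((98*x + 144*C) + 169)*x) + C = (C*(C + x) + (169 + 98*x + 144*C)*x) + C = (C*(C + x) + x*(169 + 98*x + 144*C)) + C = C + C*(C + x) + x*(169 + 98*x + 144*C))
(q(-1, 111) + (13224 - 1*(-10559))) + 3894 = ((-1 + (-1)² + 98*111² + 169*111 + 145*(-1)*111) + (13224 - 1*(-10559))) + 3894 = ((-1 + 1 + 98*12321 + 18759 - 16095) + (13224 + 10559)) + 3894 = ((-1 + 1 + 1207458 + 18759 - 16095) + 23783) + 3894 = (1210122 + 23783) + 3894 = 1233905 + 3894 = 1237799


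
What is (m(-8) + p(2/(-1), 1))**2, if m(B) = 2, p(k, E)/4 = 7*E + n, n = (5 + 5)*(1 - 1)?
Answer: 900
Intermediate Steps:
n = 0 (n = 10*0 = 0)
p(k, E) = 28*E (p(k, E) = 4*(7*E + 0) = 4*(7*E) = 28*E)
(m(-8) + p(2/(-1), 1))**2 = (2 + 28*1)**2 = (2 + 28)**2 = 30**2 = 900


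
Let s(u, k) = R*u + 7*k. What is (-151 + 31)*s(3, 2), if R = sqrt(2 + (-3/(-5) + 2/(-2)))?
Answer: -1680 - 144*sqrt(10) ≈ -2135.4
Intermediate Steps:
R = 2*sqrt(10)/5 (R = sqrt(2 + (-3*(-1/5) + 2*(-1/2))) = sqrt(2 + (3/5 - 1)) = sqrt(2 - 2/5) = sqrt(8/5) = 2*sqrt(10)/5 ≈ 1.2649)
s(u, k) = 7*k + 2*u*sqrt(10)/5 (s(u, k) = (2*sqrt(10)/5)*u + 7*k = 2*u*sqrt(10)/5 + 7*k = 7*k + 2*u*sqrt(10)/5)
(-151 + 31)*s(3, 2) = (-151 + 31)*(7*2 + (2/5)*3*sqrt(10)) = -120*(14 + 6*sqrt(10)/5) = -1680 - 144*sqrt(10)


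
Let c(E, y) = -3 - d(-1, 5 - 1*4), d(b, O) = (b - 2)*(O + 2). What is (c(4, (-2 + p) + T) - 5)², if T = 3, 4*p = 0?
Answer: 1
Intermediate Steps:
p = 0 (p = (¼)*0 = 0)
d(b, O) = (-2 + b)*(2 + O)
c(E, y) = 6 (c(E, y) = -3 - (-4 - 2*(5 - 1*4) + 2*(-1) + (5 - 1*4)*(-1)) = -3 - (-4 - 2*(5 - 4) - 2 + (5 - 4)*(-1)) = -3 - (-4 - 2*1 - 2 + 1*(-1)) = -3 - (-4 - 2 - 2 - 1) = -3 - 1*(-9) = -3 + 9 = 6)
(c(4, (-2 + p) + T) - 5)² = (6 - 5)² = 1² = 1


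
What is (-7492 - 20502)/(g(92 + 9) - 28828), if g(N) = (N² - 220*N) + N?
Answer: 13997/20373 ≈ 0.68704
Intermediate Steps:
g(N) = N² - 219*N
(-7492 - 20502)/(g(92 + 9) - 28828) = (-7492 - 20502)/((92 + 9)*(-219 + (92 + 9)) - 28828) = -27994/(101*(-219 + 101) - 28828) = -27994/(101*(-118) - 28828) = -27994/(-11918 - 28828) = -27994/(-40746) = -27994*(-1/40746) = 13997/20373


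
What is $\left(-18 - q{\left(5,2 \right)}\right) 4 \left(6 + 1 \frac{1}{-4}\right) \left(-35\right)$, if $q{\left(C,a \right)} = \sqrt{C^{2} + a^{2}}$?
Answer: $14490 + 805 \sqrt{29} \approx 18825.0$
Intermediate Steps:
$\left(-18 - q{\left(5,2 \right)}\right) 4 \left(6 + 1 \frac{1}{-4}\right) \left(-35\right) = \left(-18 - \sqrt{5^{2} + 2^{2}}\right) 4 \left(6 + 1 \frac{1}{-4}\right) \left(-35\right) = \left(-18 - \sqrt{25 + 4}\right) 4 \left(6 + 1 \left(- \frac{1}{4}\right)\right) \left(-35\right) = \left(-18 - \sqrt{29}\right) 4 \left(6 - \frac{1}{4}\right) \left(-35\right) = \left(-18 - \sqrt{29}\right) 4 \cdot \frac{23}{4} \left(-35\right) = \left(-18 - \sqrt{29}\right) 23 \left(-35\right) = \left(-414 - 23 \sqrt{29}\right) \left(-35\right) = 14490 + 805 \sqrt{29}$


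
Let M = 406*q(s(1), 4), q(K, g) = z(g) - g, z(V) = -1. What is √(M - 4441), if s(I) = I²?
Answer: 3*I*√719 ≈ 80.443*I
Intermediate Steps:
q(K, g) = -1 - g
M = -2030 (M = 406*(-1 - 1*4) = 406*(-1 - 4) = 406*(-5) = -2030)
√(M - 4441) = √(-2030 - 4441) = √(-6471) = 3*I*√719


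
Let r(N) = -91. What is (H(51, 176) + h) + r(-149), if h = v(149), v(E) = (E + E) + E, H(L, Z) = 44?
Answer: 400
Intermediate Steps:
v(E) = 3*E (v(E) = 2*E + E = 3*E)
h = 447 (h = 3*149 = 447)
(H(51, 176) + h) + r(-149) = (44 + 447) - 91 = 491 - 91 = 400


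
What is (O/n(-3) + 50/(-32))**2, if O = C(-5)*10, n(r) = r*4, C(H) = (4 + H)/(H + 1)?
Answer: 7225/2304 ≈ 3.1358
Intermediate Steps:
C(H) = (4 + H)/(1 + H)
n(r) = 4*r
O = 5/2 (O = ((4 - 5)/(1 - 5))*10 = (-1/(-4))*10 = -1/4*(-1)*10 = (1/4)*10 = 5/2 ≈ 2.5000)
(O/n(-3) + 50/(-32))**2 = (5/(2*((4*(-3)))) + 50/(-32))**2 = ((5/2)/(-12) + 50*(-1/32))**2 = ((5/2)*(-1/12) - 25/16)**2 = (-5/24 - 25/16)**2 = (-85/48)**2 = 7225/2304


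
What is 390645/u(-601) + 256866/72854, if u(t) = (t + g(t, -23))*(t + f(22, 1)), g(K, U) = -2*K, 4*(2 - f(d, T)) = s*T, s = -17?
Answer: 42236901549/17360853211 ≈ 2.4329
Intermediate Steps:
f(d, T) = 2 + 17*T/4 (f(d, T) = 2 - (-17)*T/4 = 2 + 17*T/4)
u(t) = -t*(25/4 + t) (u(t) = (t - 2*t)*(t + (2 + (17/4)*1)) = (-t)*(t + (2 + 17/4)) = (-t)*(t + 25/4) = (-t)*(25/4 + t) = -t*(25/4 + t))
390645/u(-601) + 256866/72854 = 390645/(((¼)*(-601)*(-25 - 4*(-601)))) + 256866/72854 = 390645/(((¼)*(-601)*(-25 + 2404))) + 256866*(1/72854) = 390645/(((¼)*(-601)*2379)) + 128433/36427 = 390645/(-1429779/4) + 128433/36427 = 390645*(-4/1429779) + 128433/36427 = -520860/476593 + 128433/36427 = 42236901549/17360853211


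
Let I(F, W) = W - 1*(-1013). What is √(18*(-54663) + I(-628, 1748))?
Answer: I*√981173 ≈ 990.54*I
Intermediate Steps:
I(F, W) = 1013 + W (I(F, W) = W + 1013 = 1013 + W)
√(18*(-54663) + I(-628, 1748)) = √(18*(-54663) + (1013 + 1748)) = √(-983934 + 2761) = √(-981173) = I*√981173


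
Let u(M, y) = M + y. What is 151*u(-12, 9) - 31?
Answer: -484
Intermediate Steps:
151*u(-12, 9) - 31 = 151*(-12 + 9) - 31 = 151*(-3) - 31 = -453 - 31 = -484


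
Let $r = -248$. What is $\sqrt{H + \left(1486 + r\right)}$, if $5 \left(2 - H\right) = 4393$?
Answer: $\frac{\sqrt{9035}}{5} \approx 19.011$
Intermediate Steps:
$H = - \frac{4383}{5}$ ($H = 2 - \frac{4393}{5} = - \frac{4383}{5} \approx -876.6$)
$\sqrt{H + \left(1486 + r\right)} = \sqrt{- \frac{4383}{5} + \left(1486 - 248\right)} = \sqrt{- \frac{4383}{5} + 1238} = \sqrt{\frac{1807}{5}} = \frac{\sqrt{9035}}{5}$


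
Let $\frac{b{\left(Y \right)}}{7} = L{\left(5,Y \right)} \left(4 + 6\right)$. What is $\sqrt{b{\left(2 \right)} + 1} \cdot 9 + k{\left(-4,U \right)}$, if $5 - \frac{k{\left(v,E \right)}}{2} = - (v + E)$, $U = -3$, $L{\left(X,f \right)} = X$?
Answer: $-4 + 27 \sqrt{39} \approx 164.61$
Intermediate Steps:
$k{\left(v,E \right)} = 10 + 2 E + 2 v$ ($k{\left(v,E \right)} = 10 - 2 \left(- (v + E)\right) = 10 - 2 \left(- (E + v)\right) = 10 - 2 \left(- E - v\right) = 10 + \left(2 E + 2 v\right) = 10 + 2 E + 2 v$)
$b{\left(Y \right)} = 350$ ($b{\left(Y \right)} = 7 \cdot 5 \left(4 + 6\right) = 7 \cdot 5 \cdot 10 = 7 \cdot 50 = 350$)
$\sqrt{b{\left(2 \right)} + 1} \cdot 9 + k{\left(-4,U \right)} = \sqrt{350 + 1} \cdot 9 + \left(10 + 2 \left(-3\right) + 2 \left(-4\right)\right) = \sqrt{351} \cdot 9 - 4 = 3 \sqrt{39} \cdot 9 - 4 = 27 \sqrt{39} - 4 = -4 + 27 \sqrt{39}$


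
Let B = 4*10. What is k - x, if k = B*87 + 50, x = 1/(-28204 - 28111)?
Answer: 198791951/56315 ≈ 3530.0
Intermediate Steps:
B = 40
x = -1/56315 (x = 1/(-56315) = -1/56315 ≈ -1.7757e-5)
k = 3530 (k = 40*87 + 50 = 3480 + 50 = 3530)
k - x = 3530 - 1*(-1/56315) = 3530 + 1/56315 = 198791951/56315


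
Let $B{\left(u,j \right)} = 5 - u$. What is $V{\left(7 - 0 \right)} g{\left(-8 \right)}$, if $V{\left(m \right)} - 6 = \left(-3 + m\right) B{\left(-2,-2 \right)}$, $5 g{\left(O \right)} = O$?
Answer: $- \frac{272}{5} \approx -54.4$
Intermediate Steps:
$g{\left(O \right)} = \frac{O}{5}$
$V{\left(m \right)} = -15 + 7 m$ ($V{\left(m \right)} = 6 + \left(-3 + m\right) \left(5 - -2\right) = 6 + \left(-3 + m\right) \left(5 + 2\right) = 6 + \left(-3 + m\right) 7 = 6 + \left(-21 + 7 m\right) = -15 + 7 m$)
$V{\left(7 - 0 \right)} g{\left(-8 \right)} = \left(-15 + 7 \left(7 - 0\right)\right) \frac{1}{5} \left(-8\right) = \left(-15 + 7 \left(7 + 0\right)\right) \left(- \frac{8}{5}\right) = \left(-15 + 7 \cdot 7\right) \left(- \frac{8}{5}\right) = \left(-15 + 49\right) \left(- \frac{8}{5}\right) = 34 \left(- \frac{8}{5}\right) = - \frac{272}{5}$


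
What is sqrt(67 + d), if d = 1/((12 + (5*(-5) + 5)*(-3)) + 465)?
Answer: 2*sqrt(4830315)/537 ≈ 8.1855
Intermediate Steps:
d = 1/537 (d = 1/((12 + (-25 + 5)*(-3)) + 465) = 1/((12 - 20*(-3)) + 465) = 1/((12 + 60) + 465) = 1/(72 + 465) = 1/537 ≈ 0.0018622)
sqrt(67 + d) = sqrt(67 + 1/537) = sqrt(35980/537) = 2*sqrt(4830315)/537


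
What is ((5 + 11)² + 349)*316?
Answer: 191180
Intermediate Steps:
((5 + 11)² + 349)*316 = (16² + 349)*316 = (256 + 349)*316 = 605*316 = 191180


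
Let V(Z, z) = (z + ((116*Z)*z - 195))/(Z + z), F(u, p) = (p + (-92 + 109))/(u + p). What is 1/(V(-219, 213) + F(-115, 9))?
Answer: 53/47797454 ≈ 1.1088e-6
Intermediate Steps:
F(u, p) = (17 + p)/(p + u) (F(u, p) = (p + 17)/(p + u) = (17 + p)/(p + u))
V(Z, z) = (-195 + z + 116*Z*z)/(Z + z) (V(Z, z) = (z + (116*Z*z - 195))/(Z + z) = (z + (-195 + 116*Z*z))/(Z + z) = (-195 + z + 116*Z*z)/(Z + z))
1/(V(-219, 213) + F(-115, 9)) = 1/((-195 + 213 + 116*(-219)*213)/(-219 + 213) + (17 + 9)/(9 - 115)) = 1/((-195 + 213 - 5411052)/(-6) + 26/(-106)) = 1/(-⅙*(-5411034) - 1/106*26) = 1/(901839 - 13/53) = 1/(47797454/53) = 53/47797454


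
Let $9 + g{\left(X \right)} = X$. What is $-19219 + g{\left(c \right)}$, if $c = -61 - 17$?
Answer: $-19306$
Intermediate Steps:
$c = -78$
$g{\left(X \right)} = -9 + X$
$-19219 + g{\left(c \right)} = -19219 - 87 = -19306$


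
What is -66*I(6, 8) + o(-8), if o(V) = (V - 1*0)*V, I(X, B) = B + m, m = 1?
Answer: -530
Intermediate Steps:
I(X, B) = 1 + B (I(X, B) = B + 1 = 1 + B)
o(V) = V² (o(V) = (V + 0)*V = V*V = V²)
-66*I(6, 8) + o(-8) = -66*(1 + 8) + (-8)² = -66*9 + 64 = -594 + 64 = -530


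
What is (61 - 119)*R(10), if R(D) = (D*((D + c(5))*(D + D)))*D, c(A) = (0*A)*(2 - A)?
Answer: -1160000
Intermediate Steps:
c(A) = 0 (c(A) = 0*(2 - A) = 0)
R(D) = 2*D⁴ (R(D) = (D*((D + 0)*(D + D)))*D = (D*(D*(2*D)))*D = (D*(2*D²))*D = (2*D³)*D = 2*D⁴)
(61 - 119)*R(10) = (61 - 119)*(2*10⁴) = -116*10000 = -58*20000 = -1160000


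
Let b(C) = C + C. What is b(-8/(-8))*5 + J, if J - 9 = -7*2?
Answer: 5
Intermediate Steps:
b(C) = 2*C
J = -5 (J = 9 - 7*2 = 9 - 14 = -5)
b(-8/(-8))*5 + J = (2*(-8/(-8)))*5 - 5 = (2*(-8*(-⅛)))*5 - 5 = (2*1)*5 - 5 = 2*5 - 5 = 10 - 5 = 5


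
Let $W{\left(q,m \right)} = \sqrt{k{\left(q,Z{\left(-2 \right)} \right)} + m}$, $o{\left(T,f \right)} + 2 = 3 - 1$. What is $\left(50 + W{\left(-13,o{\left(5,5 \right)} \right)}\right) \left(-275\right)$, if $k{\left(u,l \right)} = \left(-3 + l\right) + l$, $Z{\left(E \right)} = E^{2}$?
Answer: $-13750 - 275 \sqrt{5} \approx -14365.0$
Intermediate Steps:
$o{\left(T,f \right)} = 0$ ($o{\left(T,f \right)} = -2 + \left(3 - 1\right) = -2 + 2 = 0$)
$k{\left(u,l \right)} = -3 + 2 l$
$W{\left(q,m \right)} = \sqrt{5 + m}$ ($W{\left(q,m \right)} = \sqrt{\left(-3 + 2 \left(-2\right)^{2}\right) + m} = \sqrt{\left(-3 + 2 \cdot 4\right) + m} = \sqrt{\left(-3 + 8\right) + m} = \sqrt{5 + m}$)
$\left(50 + W{\left(-13,o{\left(5,5 \right)} \right)}\right) \left(-275\right) = \left(50 + \sqrt{5 + 0}\right) \left(-275\right) = \left(50 + \sqrt{5}\right) \left(-275\right) = -13750 - 275 \sqrt{5}$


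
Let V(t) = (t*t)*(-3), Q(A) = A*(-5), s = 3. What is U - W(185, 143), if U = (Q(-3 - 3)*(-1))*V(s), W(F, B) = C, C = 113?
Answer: 697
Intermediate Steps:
W(F, B) = 113
Q(A) = -5*A
V(t) = -3*t² (V(t) = t²*(-3) = -3*t²)
U = 810 (U = (-5*(-3 - 3)*(-1))*(-3*3²) = (-5*(-6)*(-1))*(-3*9) = (30*(-1))*(-27) = -30*(-27) = 810)
U - W(185, 143) = 810 - 1*113 = 810 - 113 = 697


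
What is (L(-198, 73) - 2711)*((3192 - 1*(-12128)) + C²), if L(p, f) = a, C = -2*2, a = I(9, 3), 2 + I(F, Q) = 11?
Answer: -41437872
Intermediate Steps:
I(F, Q) = 9 (I(F, Q) = -2 + 11 = 9)
a = 9
C = -4
L(p, f) = 9
(L(-198, 73) - 2711)*((3192 - 1*(-12128)) + C²) = (9 - 2711)*((3192 - 1*(-12128)) + (-4)²) = -2702*((3192 + 12128) + 16) = -2702*(15320 + 16) = -2702*15336 = -41437872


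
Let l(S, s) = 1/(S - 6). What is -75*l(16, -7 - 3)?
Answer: -15/2 ≈ -7.5000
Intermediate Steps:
l(S, s) = 1/(-6 + S)
-75*l(16, -7 - 3) = -75/(-6 + 16) = -75/10 = -75*⅒ = -15/2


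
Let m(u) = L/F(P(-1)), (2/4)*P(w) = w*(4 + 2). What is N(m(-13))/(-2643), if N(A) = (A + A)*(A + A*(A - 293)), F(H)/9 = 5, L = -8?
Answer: 1682944/240843375 ≈ 0.0069877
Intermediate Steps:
P(w) = 12*w (P(w) = 2*(w*(4 + 2)) = 2*(w*6) = 2*(6*w) = 12*w)
F(H) = 45 (F(H) = 9*5 = 45)
m(u) = -8/45
N(A) = 2*A*(A + A*(-293 + A)) (N(A) = (2*A)*(A + A*(-293 + A)) = 2*A*(A + A*(-293 + A)))
N(m(-13))/(-2643) = (2*(-8/45)²*(-292 - 8/45))/(-2643) = (2*(64/2025)*(-13148/45))*(-1/2643) = -1682944/91125*(-1/2643) = 1682944/240843375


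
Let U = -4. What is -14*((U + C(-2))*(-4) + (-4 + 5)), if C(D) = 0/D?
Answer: -238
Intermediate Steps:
C(D) = 0
-14*((U + C(-2))*(-4) + (-4 + 5)) = -14*((-4 + 0)*(-4) + (-4 + 5)) = -14*(-4*(-4) + 1) = -14*(16 + 1) = -14*17 = -238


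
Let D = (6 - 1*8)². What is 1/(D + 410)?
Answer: 1/414 ≈ 0.0024155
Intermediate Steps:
D = 4 (D = (6 - 8)² = (-2)² = 4)
1/(D + 410) = 1/(4 + 410) = 1/414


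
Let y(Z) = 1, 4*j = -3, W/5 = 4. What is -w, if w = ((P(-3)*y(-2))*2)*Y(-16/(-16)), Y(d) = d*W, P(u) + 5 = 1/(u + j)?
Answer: 632/3 ≈ 210.67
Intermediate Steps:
W = 20 (W = 5*4 = 20)
j = -¾ (j = (¼)*(-3) = -¾ ≈ -0.75000)
P(u) = -5 + 1/(-¾ + u) (P(u) = -5 + 1/(u - ¾) = -5 + 1/(-¾ + u))
Y(d) = 20*d (Y(d) = d*20 = 20*d)
w = -632/3 (w = ((((19 - 20*(-3))/(-3 + 4*(-3)))*1)*2)*(20*(-16/(-16))) = ((((19 + 60)/(-3 - 12))*1)*2)*(20*(-16*(-1/16))) = (((79/(-15))*1)*2)*(20*1) = ((-1/15*79*1)*2)*20 = (-79/15*1*2)*20 = -79/15*2*20 = -158/15*20 = -632/3 ≈ -210.67)
-w = -1*(-632/3) = 632/3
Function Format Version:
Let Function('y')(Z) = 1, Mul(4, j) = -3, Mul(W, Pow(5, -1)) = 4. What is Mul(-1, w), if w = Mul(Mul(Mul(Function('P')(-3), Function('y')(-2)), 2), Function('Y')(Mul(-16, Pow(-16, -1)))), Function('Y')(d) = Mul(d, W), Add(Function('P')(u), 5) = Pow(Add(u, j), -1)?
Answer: Rational(632, 3) ≈ 210.67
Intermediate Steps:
W = 20 (W = Mul(5, 4) = 20)
j = Rational(-3, 4) (j = Mul(Rational(1, 4), -3) = Rational(-3, 4) ≈ -0.75000)
Function('P')(u) = Add(-5, Pow(Add(Rational(-3, 4), u), -1)) (Function('P')(u) = Add(-5, Pow(Add(u, Rational(-3, 4)), -1)) = Add(-5, Pow(Add(Rational(-3, 4), u), -1)))
Function('Y')(d) = Mul(20, d) (Function('Y')(d) = Mul(d, 20) = Mul(20, d))
w = Rational(-632, 3) (w = Mul(Mul(Mul(Mul(Pow(Add(-3, Mul(4, -3)), -1), Add(19, Mul(-20, -3))), 1), 2), Mul(20, Mul(-16, Pow(-16, -1)))) = Mul(Mul(Mul(Mul(Pow(Add(-3, -12), -1), Add(19, 60)), 1), 2), Mul(20, Mul(-16, Rational(-1, 16)))) = Mul(Mul(Mul(Mul(Pow(-15, -1), 79), 1), 2), Mul(20, 1)) = Mul(Mul(Mul(Mul(Rational(-1, 15), 79), 1), 2), 20) = Mul(Mul(Mul(Rational(-79, 15), 1), 2), 20) = Mul(Mul(Rational(-79, 15), 2), 20) = Mul(Rational(-158, 15), 20) = Rational(-632, 3) ≈ -210.67)
Mul(-1, w) = Mul(-1, Rational(-632, 3)) = Rational(632, 3)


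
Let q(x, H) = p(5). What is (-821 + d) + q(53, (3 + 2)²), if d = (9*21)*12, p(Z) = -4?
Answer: 1443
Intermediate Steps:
d = 2268 (d = 189*12 = 2268)
q(x, H) = -4
(-821 + d) + q(53, (3 + 2)²) = (-821 + 2268) - 4 = 1447 - 4 = 1443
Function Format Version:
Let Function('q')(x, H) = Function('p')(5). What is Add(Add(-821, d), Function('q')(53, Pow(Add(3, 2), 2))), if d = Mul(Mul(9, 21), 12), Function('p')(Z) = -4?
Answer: 1443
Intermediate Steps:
d = 2268 (d = Mul(189, 12) = 2268)
Function('q')(x, H) = -4
Add(Add(-821, d), Function('q')(53, Pow(Add(3, 2), 2))) = Add(Add(-821, 2268), -4) = Add(1447, -4) = 1443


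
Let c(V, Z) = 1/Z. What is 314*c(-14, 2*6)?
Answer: 157/6 ≈ 26.167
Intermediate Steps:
314*c(-14, 2*6) = 314/((2*6)) = 314/12 = 314*(1/12) = 157/6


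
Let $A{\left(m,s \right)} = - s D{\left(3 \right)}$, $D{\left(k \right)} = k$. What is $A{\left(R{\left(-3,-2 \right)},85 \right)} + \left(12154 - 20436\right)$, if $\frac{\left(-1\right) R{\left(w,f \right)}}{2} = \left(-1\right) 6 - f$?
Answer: $-8537$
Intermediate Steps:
$R{\left(w,f \right)} = 12 + 2 f$ ($R{\left(w,f \right)} = - 2 \left(\left(-1\right) 6 - f\right) = - 2 \left(-6 - f\right) = 12 + 2 f$)
$A{\left(m,s \right)} = - 3 s$ ($A{\left(m,s \right)} = - s 3 = - 3 s$)
$A{\left(R{\left(-3,-2 \right)},85 \right)} + \left(12154 - 20436\right) = \left(-3\right) 85 + \left(12154 - 20436\right) = -255 + \left(12154 - 20436\right) = -255 - 8282 = -8537$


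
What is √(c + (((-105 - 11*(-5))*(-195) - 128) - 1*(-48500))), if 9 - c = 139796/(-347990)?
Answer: √1759885171415785/173995 ≈ 241.10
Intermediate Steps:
c = 1635853/173995 (c = 9 - 139796/(-347990) = 9 - 139796*(-1)/347990 = 9 - 1*(-69898/173995) = 9 + 69898/173995 = 1635853/173995 ≈ 9.4017)
√(c + (((-105 - 11*(-5))*(-195) - 128) - 1*(-48500))) = √(1635853/173995 + (((-105 - 11*(-5))*(-195) - 128) - 1*(-48500))) = √(1635853/173995 + (((-105 - 1*(-55))*(-195) - 128) + 48500)) = √(1635853/173995 + (((-105 + 55)*(-195) - 128) + 48500)) = √(1635853/173995 + ((-50*(-195) - 128) + 48500)) = √(1635853/173995 + ((9750 - 128) + 48500)) = √(1635853/173995 + (9622 + 48500)) = √(1635853/173995 + 58122) = √(10114573243/173995) = √1759885171415785/173995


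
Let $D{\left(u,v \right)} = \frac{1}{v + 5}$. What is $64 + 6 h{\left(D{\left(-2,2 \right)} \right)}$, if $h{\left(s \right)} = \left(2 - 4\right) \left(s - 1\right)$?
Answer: $\frac{520}{7} \approx 74.286$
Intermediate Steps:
$D{\left(u,v \right)} = \frac{1}{5 + v}$
$h{\left(s \right)} = 2 - 2 s$ ($h{\left(s \right)} = - 2 \left(-1 + s\right) = 2 - 2 s$)
$64 + 6 h{\left(D{\left(-2,2 \right)} \right)} = 64 + 6 \left(2 - \frac{2}{5 + 2}\right) = 64 + 6 \left(2 - \frac{2}{7}\right) = 64 + 6 \cdot \frac{12}{7} = 64 + \frac{72}{7} = \frac{520}{7}$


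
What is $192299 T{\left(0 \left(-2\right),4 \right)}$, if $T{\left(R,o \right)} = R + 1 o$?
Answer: $769196$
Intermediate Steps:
$T{\left(R,o \right)} = R + o$
$192299 T{\left(0 \left(-2\right),4 \right)} = 192299 \left(0 \left(-2\right) + 4\right) = 192299 \left(0 + 4\right) = 192299 \cdot 4 = 769196$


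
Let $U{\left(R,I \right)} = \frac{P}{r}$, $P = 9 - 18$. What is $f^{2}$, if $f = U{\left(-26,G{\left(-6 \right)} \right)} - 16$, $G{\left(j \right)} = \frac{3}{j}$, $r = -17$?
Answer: $\frac{69169}{289} \approx 239.34$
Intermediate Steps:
$P = -9$ ($P = 9 - 18 = -9$)
$U{\left(R,I \right)} = \frac{9}{17}$ ($U{\left(R,I \right)} = - \frac{9}{-17} = \left(-9\right) \left(- \frac{1}{17}\right) = \frac{9}{17}$)
$f = - \frac{263}{17}$ ($f = \frac{9}{17} - 16 = - \frac{263}{17} \approx -15.471$)
$f^{2} = \left(- \frac{263}{17}\right)^{2} = \frac{69169}{289}$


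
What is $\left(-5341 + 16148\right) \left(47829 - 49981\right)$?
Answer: $-23256664$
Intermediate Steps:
$\left(-5341 + 16148\right) \left(47829 - 49981\right) = 10807 \left(-2152\right) = -23256664$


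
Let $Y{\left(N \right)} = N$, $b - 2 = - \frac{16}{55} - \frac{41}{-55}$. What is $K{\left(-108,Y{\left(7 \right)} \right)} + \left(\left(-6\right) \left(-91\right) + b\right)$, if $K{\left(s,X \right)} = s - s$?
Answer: $\frac{6033}{11} \approx 548.45$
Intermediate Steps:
$b = \frac{27}{11}$ ($b = 2 - \left(- \frac{41}{55} + \frac{16}{55}\right) = 2 - - \frac{5}{11} = 2 + \left(- \frac{16}{55} + \frac{41}{55}\right) = 2 + \frac{5}{11} = \frac{27}{11} \approx 2.4545$)
$K{\left(s,X \right)} = 0$
$K{\left(-108,Y{\left(7 \right)} \right)} + \left(\left(-6\right) \left(-91\right) + b\right) = 0 + \left(\left(-6\right) \left(-91\right) + \frac{27}{11}\right) = 0 + \left(546 + \frac{27}{11}\right) = 0 + \frac{6033}{11} = \frac{6033}{11}$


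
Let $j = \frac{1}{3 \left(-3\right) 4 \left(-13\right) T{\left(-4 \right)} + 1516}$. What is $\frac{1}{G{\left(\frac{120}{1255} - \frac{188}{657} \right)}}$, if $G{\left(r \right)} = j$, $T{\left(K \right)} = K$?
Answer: $-356$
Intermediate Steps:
$j = - \frac{1}{356}$ ($j = \frac{1}{3 \left(-3\right) 4 \left(-13\right) \left(-4\right) + 1516} = \frac{1}{\left(-9\right) 4 \left(-13\right) \left(-4\right) + 1516} = \frac{1}{\left(-36\right) \left(-13\right) \left(-4\right) + 1516} = \frac{1}{468 \left(-4\right) + 1516} = \frac{1}{-1872 + 1516} = \frac{1}{-356} = - \frac{1}{356} \approx -0.002809$)
$G{\left(r \right)} = - \frac{1}{356}$
$\frac{1}{G{\left(\frac{120}{1255} - \frac{188}{657} \right)}} = \frac{1}{- \frac{1}{356}} = -356$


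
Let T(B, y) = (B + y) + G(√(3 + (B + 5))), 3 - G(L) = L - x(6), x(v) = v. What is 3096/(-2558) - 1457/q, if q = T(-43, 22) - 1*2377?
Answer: (-1548*√35 + 1834669*I)/(1279*(√35 - 2389*I)) ≈ -0.60045 - 0.0015103*I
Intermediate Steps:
G(L) = 9 - L (G(L) = 3 - (L - 1*6) = 3 - (L - 6) = 3 - (-6 + L) = 3 + (6 - L) = 9 - L)
T(B, y) = 9 + B + y - √(8 + B) (T(B, y) = (B + y) + (9 - √(3 + (B + 5))) = (B + y) + (9 - √(3 + (5 + B))) = (B + y) + (9 - √(8 + B)) = 9 + B + y - √(8 + B))
q = -2389 - I*√35 (q = (9 - 43 + 22 - √(8 - 43)) - 1*2377 = (9 - 43 + 22 - √(-35)) - 2377 = (9 - 43 + 22 - I*√35) - 2377 = (-12 - I*√35) - 2377 = -2389 - I*√35 ≈ -2389.0 - 5.9161*I)
3096/(-2558) - 1457/q = 3096/(-2558) - 1457/(-2389 - I*√35) = 3096*(-1/2558) - 1457/(-2389 - I*√35) = -1548/1279 - 1457/(-2389 - I*√35)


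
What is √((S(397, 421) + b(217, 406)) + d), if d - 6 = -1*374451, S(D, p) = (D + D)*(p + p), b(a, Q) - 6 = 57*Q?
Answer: √317251 ≈ 563.25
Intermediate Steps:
b(a, Q) = 6 + 57*Q
S(D, p) = 4*D*p (S(D, p) = (2*D)*(2*p) = 4*D*p)
d = -374445 (d = 6 - 1*374451 = 6 - 374451 = -374445)
√((S(397, 421) + b(217, 406)) + d) = √((4*397*421 + (6 + 57*406)) - 374445) = √((668548 + (6 + 23142)) - 374445) = √((668548 + 23148) - 374445) = √(691696 - 374445) = √317251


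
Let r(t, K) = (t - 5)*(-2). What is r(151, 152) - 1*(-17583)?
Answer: 17291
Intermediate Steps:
r(t, K) = 10 - 2*t (r(t, K) = (-5 + t)*(-2) = 10 - 2*t)
r(151, 152) - 1*(-17583) = (10 - 2*151) - 1*(-17583) = (10 - 302) + 17583 = -292 + 17583 = 17291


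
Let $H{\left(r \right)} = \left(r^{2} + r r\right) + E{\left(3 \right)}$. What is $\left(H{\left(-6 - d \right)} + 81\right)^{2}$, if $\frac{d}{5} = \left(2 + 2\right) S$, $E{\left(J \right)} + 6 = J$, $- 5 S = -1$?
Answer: $77284$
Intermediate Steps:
$S = \frac{1}{5}$ ($S = \left(- \frac{1}{5}\right) \left(-1\right) = \frac{1}{5} \approx 0.2$)
$E{\left(J \right)} = -6 + J$
$d = 4$ ($d = 5 \left(2 + 2\right) \frac{1}{5} = 5 \cdot 4 \cdot \frac{1}{5} = 5 \cdot \frac{4}{5} = 4$)
$H{\left(r \right)} = -3 + 2 r^{2}$ ($H{\left(r \right)} = \left(r^{2} + r r\right) + \left(-6 + 3\right) = \left(r^{2} + r^{2}\right) - 3 = 2 r^{2} - 3 = -3 + 2 r^{2}$)
$\left(H{\left(-6 - d \right)} + 81\right)^{2} = \left(\left(-3 + 2 \left(-6 - 4\right)^{2}\right) + 81\right)^{2} = \left(\left(-3 + 2 \left(-10\right)^{2}\right) + 81\right)^{2} = \left(\left(-3 + 2 \cdot 100\right) + 81\right)^{2} = \left(\left(-3 + 200\right) + 81\right)^{2} = \left(197 + 81\right)^{2} = 278^{2} = 77284$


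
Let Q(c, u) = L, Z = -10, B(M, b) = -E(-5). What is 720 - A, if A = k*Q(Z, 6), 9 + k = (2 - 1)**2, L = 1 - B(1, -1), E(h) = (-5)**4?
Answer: 5728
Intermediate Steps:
E(h) = 625
B(M, b) = -625 (B(M, b) = -1*625 = -625)
L = 626 (L = 1 - 1*(-625) = 1 + 625 = 626)
Q(c, u) = 626
k = -8 (k = -9 + (2 - 1)**2 = -9 + 1**2 = -9 + 1 = -8)
A = -5008 (A = -8*626 = -5008)
720 - A = 720 - 1*(-5008) = 720 + 5008 = 5728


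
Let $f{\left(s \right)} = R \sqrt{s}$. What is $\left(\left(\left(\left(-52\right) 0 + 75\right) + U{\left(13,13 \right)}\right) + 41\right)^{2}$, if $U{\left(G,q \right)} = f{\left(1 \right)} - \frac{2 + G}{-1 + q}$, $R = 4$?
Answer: $\frac{225625}{16} \approx 14102.0$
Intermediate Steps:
$f{\left(s \right)} = 4 \sqrt{s}$
$U{\left(G,q \right)} = 4 - \frac{2 + G}{-1 + q}$ ($U{\left(G,q \right)} = 4 \sqrt{1} - \frac{2 + G}{-1 + q} = 4 \cdot 1 - \frac{2 + G}{-1 + q} = 4 - \frac{2 + G}{-1 + q}$)
$\left(\left(\left(\left(-52\right) 0 + 75\right) + U{\left(13,13 \right)}\right) + 41\right)^{2} = \left(\left(\left(\left(-52\right) 0 + 75\right) + \frac{-6 - 13 + 4 \cdot 13}{-1 + 13}\right) + 41\right)^{2} = \left(\left(\left(0 + 75\right) + \frac{-6 - 13 + 52}{12}\right) + 41\right)^{2} = \left(\left(75 + \frac{1}{12} \cdot 33\right) + 41\right)^{2} = \left(\left(75 + \frac{11}{4}\right) + 41\right)^{2} = \left(\frac{311}{4} + 41\right)^{2} = \left(\frac{475}{4}\right)^{2} = \frac{225625}{16}$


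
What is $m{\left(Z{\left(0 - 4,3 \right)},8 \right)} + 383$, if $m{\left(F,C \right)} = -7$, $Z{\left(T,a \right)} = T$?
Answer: $376$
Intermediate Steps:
$m{\left(Z{\left(0 - 4,3 \right)},8 \right)} + 383 = -7 + 383 = 376$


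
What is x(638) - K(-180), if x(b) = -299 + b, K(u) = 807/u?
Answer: 20609/60 ≈ 343.48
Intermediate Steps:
x(638) - K(-180) = (-299 + 638) - 807/(-180) = 339 - 807*(-1)/180 = 339 - 1*(-269/60) = 339 + 269/60 = 20609/60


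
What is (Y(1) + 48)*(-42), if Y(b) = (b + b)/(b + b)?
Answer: -2058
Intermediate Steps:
Y(b) = 1 (Y(b) = (2*b)/((2*b)) = (2*b)*(1/(2*b)) = 1)
(Y(1) + 48)*(-42) = (1 + 48)*(-42) = 49*(-42) = -2058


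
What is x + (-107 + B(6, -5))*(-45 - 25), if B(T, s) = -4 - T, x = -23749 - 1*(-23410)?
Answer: 7851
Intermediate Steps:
x = -339 (x = -23749 + 23410 = -339)
x + (-107 + B(6, -5))*(-45 - 25) = -339 + (-107 + (-4 - 1*6))*(-45 - 25) = -339 + (-107 + (-4 - 6))*(-70) = -339 + (-107 - 10)*(-70) = -339 - 117*(-70) = -339 + 8190 = 7851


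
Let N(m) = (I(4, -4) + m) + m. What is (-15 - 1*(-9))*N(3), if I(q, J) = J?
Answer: -12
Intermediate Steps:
N(m) = -4 + 2*m (N(m) = (-4 + m) + m = -4 + 2*m)
(-15 - 1*(-9))*N(3) = (-15 - 1*(-9))*(-4 + 2*3) = (-15 + 9)*(-4 + 6) = -6*2 = -12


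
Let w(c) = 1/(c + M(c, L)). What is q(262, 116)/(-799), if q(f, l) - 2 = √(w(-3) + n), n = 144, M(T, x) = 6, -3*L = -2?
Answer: -2/799 - √1299/2397 ≈ -0.017539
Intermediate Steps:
L = ⅔ (L = -⅓*(-2) = ⅔ ≈ 0.66667)
w(c) = 1/(6 + c) (w(c) = 1/(c + 6) = 1/(6 + c))
q(f, l) = 2 + √1299/3 (q(f, l) = 2 + √(1/(6 - 3) + 144) = 2 + √(1/3 + 144) = 2 + √(⅓ + 144) = 2 + √(433/3) = 2 + √1299/3)
q(262, 116)/(-799) = (2 + √1299/3)/(-799) = (2 + √1299/3)*(-1/799) = -2/799 - √1299/2397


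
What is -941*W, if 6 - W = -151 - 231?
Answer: -365108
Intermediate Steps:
W = 388 (W = 6 - (-151 - 231) = 6 - 1*(-382) = 6 + 382 = 388)
-941*W = -941*388 = -365108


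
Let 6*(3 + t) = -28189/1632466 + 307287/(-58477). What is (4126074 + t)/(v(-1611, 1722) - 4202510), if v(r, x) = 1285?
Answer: -2363290362171488237/2406336843506372700 ≈ -0.98211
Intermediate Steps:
t = -2221594844971/572770285692 (t = -3 + (-28189/1632466 + 307287/(-58477))/6 = -3 + (-28189*1/1632466 + 307287*(-1/58477))/6 = -3 + (-28189/1632466 - 307287/58477)/6 = -3 + (⅙)*(-503283987895/95461714282) = -3 - 503283987895/572770285692 = -2221594844971/572770285692 ≈ -3.8787)
(4126074 + t)/(v(-1611, 1722) - 4202510) = (4126074 - 2221594844971/572770285692)/(1285 - 4202510) = (2363290362171488237/572770285692)/(-4201225) = (2363290362171488237/572770285692)*(-1/4201225) = -2363290362171488237/2406336843506372700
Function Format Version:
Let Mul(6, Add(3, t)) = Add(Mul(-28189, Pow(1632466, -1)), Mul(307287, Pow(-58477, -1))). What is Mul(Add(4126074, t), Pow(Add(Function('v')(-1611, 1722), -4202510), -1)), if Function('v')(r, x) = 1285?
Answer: Rational(-2363290362171488237, 2406336843506372700) ≈ -0.98211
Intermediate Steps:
t = Rational(-2221594844971, 572770285692) (t = Add(-3, Mul(Rational(1, 6), Add(Mul(-28189, Pow(1632466, -1)), Mul(307287, Pow(-58477, -1))))) = Add(-3, Mul(Rational(1, 6), Add(Mul(-28189, Rational(1, 1632466)), Mul(307287, Rational(-1, 58477))))) = Add(-3, Mul(Rational(1, 6), Add(Rational(-28189, 1632466), Rational(-307287, 58477)))) = Add(-3, Mul(Rational(1, 6), Rational(-503283987895, 95461714282))) = Add(-3, Rational(-503283987895, 572770285692)) = Rational(-2221594844971, 572770285692) ≈ -3.8787)
Mul(Add(4126074, t), Pow(Add(Function('v')(-1611, 1722), -4202510), -1)) = Mul(Add(4126074, Rational(-2221594844971, 572770285692)), Pow(Add(1285, -4202510), -1)) = Mul(Rational(2363290362171488237, 572770285692), Pow(-4201225, -1)) = Mul(Rational(2363290362171488237, 572770285692), Rational(-1, 4201225)) = Rational(-2363290362171488237, 2406336843506372700)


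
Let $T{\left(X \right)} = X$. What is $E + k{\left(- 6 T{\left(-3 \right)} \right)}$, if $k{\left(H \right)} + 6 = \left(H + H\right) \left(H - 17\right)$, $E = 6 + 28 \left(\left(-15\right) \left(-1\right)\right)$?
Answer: $456$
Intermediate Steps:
$E = 426$ ($E = 6 + 28 \cdot 15 = 6 + 420 = 426$)
$k{\left(H \right)} = -6 + 2 H \left(-17 + H\right)$ ($k{\left(H \right)} = -6 + \left(H + H\right) \left(H - 17\right) = -6 + 2 H \left(-17 + H\right)$)
$E + k{\left(- 6 T{\left(-3 \right)} \right)} = 426 - \left(6 - 648 + 34 \left(-6\right) \left(-3\right)\right) = 426 - \left(618 - 648\right) = 426 - -30 = 426 + 30 = 456$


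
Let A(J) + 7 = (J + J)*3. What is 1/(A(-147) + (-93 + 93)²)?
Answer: -1/889 ≈ -0.0011249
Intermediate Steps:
A(J) = -7 + 6*J (A(J) = -7 + (J + J)*3 = -7 + (2*J)*3 = -7 + 6*J)
1/(A(-147) + (-93 + 93)²) = 1/((-7 + 6*(-147)) + (-93 + 93)²) = 1/((-7 - 882) + 0²) = 1/(-889 + 0) = 1/(-889) = -1/889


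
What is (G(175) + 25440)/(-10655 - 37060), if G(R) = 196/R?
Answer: -636028/1192875 ≈ -0.53319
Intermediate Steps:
(G(175) + 25440)/(-10655 - 37060) = (196/175 + 25440)/(-10655 - 37060) = (196*(1/175) + 25440)/(-47715) = (28/25 + 25440)*(-1/47715) = (636028/25)*(-1/47715) = -636028/1192875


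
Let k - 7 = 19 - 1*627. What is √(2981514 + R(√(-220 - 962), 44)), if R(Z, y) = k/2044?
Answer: √3114143361665/1022 ≈ 1726.7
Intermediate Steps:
k = -601 (k = 7 + (19 - 1*627) = 7 + (19 - 627) = 7 - 608 = -601)
R(Z, y) = -601/2044
√(2981514 + R(√(-220 - 962), 44)) = √(2981514 - 601/2044) = √(6094214015/2044) = √3114143361665/1022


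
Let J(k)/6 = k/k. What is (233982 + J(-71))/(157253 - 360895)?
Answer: -116994/101821 ≈ -1.1490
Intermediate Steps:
J(k) = 6 (J(k) = 6*(k/k) = 6*1 = 6)
(233982 + J(-71))/(157253 - 360895) = (233982 + 6)/(157253 - 360895) = 233988/(-203642) = 233988*(-1/203642) = -116994/101821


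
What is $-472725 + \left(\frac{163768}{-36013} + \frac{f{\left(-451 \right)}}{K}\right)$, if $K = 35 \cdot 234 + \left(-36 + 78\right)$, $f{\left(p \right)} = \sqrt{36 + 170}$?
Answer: $- \frac{17024409193}{36013} + \frac{\sqrt{206}}{8232} \approx -4.7273 \cdot 10^{5}$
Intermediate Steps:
$f{\left(p \right)} = \sqrt{206}$
$K = 8232$ ($K = 8190 + 42 = 8232$)
$-472725 + \left(\frac{163768}{-36013} + \frac{f{\left(-451 \right)}}{K}\right) = -472725 + \left(\frac{163768}{-36013} + \frac{\sqrt{206}}{8232}\right) = -472725 + \left(163768 \left(- \frac{1}{36013}\right) + \sqrt{206} \cdot \frac{1}{8232}\right) = -472725 - \left(\frac{163768}{36013} - \frac{\sqrt{206}}{8232}\right) = - \frac{17024409193}{36013} + \frac{\sqrt{206}}{8232}$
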